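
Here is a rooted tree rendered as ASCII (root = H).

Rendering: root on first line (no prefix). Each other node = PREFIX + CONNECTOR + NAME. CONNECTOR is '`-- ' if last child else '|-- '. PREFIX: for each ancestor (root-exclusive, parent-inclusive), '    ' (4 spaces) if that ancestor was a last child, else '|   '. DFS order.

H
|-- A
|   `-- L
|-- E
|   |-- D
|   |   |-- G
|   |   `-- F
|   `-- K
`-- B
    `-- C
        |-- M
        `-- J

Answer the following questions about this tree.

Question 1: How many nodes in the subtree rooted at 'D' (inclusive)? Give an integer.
Answer: 3

Derivation:
Subtree rooted at D contains: D, F, G
Count = 3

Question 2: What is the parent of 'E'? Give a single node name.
Answer: H

Derivation:
Scan adjacency: E appears as child of H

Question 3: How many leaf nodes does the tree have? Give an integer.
Answer: 6

Derivation:
Leaves (nodes with no children): F, G, J, K, L, M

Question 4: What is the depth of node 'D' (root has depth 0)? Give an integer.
Answer: 2

Derivation:
Path from root to D: H -> E -> D
Depth = number of edges = 2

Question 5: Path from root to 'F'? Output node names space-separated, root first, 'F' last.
Answer: H E D F

Derivation:
Walk down from root: H -> E -> D -> F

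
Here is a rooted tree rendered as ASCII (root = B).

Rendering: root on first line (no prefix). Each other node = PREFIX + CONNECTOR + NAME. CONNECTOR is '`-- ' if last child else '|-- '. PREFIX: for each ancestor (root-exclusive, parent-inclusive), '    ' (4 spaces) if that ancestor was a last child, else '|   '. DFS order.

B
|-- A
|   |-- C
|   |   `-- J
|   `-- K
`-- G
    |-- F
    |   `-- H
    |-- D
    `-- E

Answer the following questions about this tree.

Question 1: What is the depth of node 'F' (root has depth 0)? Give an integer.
Path from root to F: B -> G -> F
Depth = number of edges = 2

Answer: 2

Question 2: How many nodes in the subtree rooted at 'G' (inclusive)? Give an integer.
Answer: 5

Derivation:
Subtree rooted at G contains: D, E, F, G, H
Count = 5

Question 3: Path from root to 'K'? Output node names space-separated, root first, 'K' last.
Walk down from root: B -> A -> K

Answer: B A K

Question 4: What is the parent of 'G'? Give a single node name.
Answer: B

Derivation:
Scan adjacency: G appears as child of B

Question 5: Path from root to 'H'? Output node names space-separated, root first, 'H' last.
Answer: B G F H

Derivation:
Walk down from root: B -> G -> F -> H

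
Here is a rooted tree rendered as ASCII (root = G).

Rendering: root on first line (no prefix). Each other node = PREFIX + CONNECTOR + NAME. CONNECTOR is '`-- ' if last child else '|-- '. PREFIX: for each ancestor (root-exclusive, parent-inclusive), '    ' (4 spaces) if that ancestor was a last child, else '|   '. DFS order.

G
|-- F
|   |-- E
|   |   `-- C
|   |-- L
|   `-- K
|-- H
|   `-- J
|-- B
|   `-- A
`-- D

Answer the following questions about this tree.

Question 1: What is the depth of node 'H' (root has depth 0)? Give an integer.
Answer: 1

Derivation:
Path from root to H: G -> H
Depth = number of edges = 1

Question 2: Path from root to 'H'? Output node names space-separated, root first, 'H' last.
Walk down from root: G -> H

Answer: G H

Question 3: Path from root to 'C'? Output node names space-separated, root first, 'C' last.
Answer: G F E C

Derivation:
Walk down from root: G -> F -> E -> C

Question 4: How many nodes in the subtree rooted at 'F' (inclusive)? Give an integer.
Answer: 5

Derivation:
Subtree rooted at F contains: C, E, F, K, L
Count = 5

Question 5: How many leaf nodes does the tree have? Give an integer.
Answer: 6

Derivation:
Leaves (nodes with no children): A, C, D, J, K, L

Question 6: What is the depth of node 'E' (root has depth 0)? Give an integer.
Path from root to E: G -> F -> E
Depth = number of edges = 2

Answer: 2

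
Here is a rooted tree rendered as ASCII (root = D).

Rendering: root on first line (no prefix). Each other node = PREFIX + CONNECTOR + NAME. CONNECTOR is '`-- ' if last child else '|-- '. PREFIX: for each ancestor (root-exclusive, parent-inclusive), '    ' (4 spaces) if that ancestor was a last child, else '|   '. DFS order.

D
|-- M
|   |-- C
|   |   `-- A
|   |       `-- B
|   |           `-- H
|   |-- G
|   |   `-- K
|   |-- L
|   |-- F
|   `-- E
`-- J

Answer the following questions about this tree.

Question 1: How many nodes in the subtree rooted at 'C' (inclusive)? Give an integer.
Subtree rooted at C contains: A, B, C, H
Count = 4

Answer: 4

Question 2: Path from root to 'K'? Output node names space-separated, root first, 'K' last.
Walk down from root: D -> M -> G -> K

Answer: D M G K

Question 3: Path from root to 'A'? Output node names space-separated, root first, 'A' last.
Answer: D M C A

Derivation:
Walk down from root: D -> M -> C -> A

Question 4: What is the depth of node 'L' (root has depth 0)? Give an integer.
Answer: 2

Derivation:
Path from root to L: D -> M -> L
Depth = number of edges = 2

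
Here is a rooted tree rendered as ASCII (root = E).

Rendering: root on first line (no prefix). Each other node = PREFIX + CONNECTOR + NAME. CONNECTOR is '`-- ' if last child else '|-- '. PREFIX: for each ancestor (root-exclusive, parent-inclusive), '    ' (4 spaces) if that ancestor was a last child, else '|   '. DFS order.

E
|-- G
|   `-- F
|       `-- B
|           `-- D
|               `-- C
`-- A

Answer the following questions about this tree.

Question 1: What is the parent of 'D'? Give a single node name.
Scan adjacency: D appears as child of B

Answer: B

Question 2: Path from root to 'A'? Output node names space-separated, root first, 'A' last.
Walk down from root: E -> A

Answer: E A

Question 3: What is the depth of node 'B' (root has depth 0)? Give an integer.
Path from root to B: E -> G -> F -> B
Depth = number of edges = 3

Answer: 3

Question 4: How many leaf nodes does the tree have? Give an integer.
Leaves (nodes with no children): A, C

Answer: 2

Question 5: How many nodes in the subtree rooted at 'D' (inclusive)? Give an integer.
Answer: 2

Derivation:
Subtree rooted at D contains: C, D
Count = 2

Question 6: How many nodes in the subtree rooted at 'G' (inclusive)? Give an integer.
Subtree rooted at G contains: B, C, D, F, G
Count = 5

Answer: 5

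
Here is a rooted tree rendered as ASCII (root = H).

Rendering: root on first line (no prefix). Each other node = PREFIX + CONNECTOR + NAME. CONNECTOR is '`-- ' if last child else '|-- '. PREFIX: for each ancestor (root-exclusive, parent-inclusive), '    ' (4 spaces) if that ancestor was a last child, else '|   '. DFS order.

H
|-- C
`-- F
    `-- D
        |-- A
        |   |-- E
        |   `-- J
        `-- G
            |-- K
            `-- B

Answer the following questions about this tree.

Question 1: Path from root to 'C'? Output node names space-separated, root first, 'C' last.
Answer: H C

Derivation:
Walk down from root: H -> C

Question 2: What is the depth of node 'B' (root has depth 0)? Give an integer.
Path from root to B: H -> F -> D -> G -> B
Depth = number of edges = 4

Answer: 4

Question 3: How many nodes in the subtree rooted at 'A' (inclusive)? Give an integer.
Subtree rooted at A contains: A, E, J
Count = 3

Answer: 3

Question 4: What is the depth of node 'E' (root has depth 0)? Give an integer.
Path from root to E: H -> F -> D -> A -> E
Depth = number of edges = 4

Answer: 4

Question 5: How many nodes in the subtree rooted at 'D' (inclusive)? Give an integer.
Answer: 7

Derivation:
Subtree rooted at D contains: A, B, D, E, G, J, K
Count = 7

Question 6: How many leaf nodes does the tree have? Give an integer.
Answer: 5

Derivation:
Leaves (nodes with no children): B, C, E, J, K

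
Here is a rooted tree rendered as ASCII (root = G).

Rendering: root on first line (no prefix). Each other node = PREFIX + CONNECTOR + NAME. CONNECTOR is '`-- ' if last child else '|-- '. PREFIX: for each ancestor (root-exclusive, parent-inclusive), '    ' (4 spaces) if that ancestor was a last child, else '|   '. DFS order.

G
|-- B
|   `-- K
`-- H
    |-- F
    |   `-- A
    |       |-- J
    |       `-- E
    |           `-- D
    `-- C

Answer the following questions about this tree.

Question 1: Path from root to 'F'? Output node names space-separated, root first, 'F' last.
Answer: G H F

Derivation:
Walk down from root: G -> H -> F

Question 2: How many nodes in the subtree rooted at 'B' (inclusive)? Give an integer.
Answer: 2

Derivation:
Subtree rooted at B contains: B, K
Count = 2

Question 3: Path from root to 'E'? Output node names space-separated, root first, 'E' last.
Answer: G H F A E

Derivation:
Walk down from root: G -> H -> F -> A -> E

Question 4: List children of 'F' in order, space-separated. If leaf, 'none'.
Answer: A

Derivation:
Node F's children (from adjacency): A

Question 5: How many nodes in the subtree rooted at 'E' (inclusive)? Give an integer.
Answer: 2

Derivation:
Subtree rooted at E contains: D, E
Count = 2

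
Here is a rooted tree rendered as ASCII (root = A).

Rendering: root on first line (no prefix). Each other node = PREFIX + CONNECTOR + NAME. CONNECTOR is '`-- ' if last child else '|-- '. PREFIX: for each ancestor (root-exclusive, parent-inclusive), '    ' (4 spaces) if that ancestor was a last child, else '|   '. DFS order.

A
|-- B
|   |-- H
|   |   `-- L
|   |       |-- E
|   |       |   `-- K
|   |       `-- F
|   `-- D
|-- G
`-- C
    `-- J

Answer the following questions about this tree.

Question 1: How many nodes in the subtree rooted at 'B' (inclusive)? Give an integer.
Answer: 7

Derivation:
Subtree rooted at B contains: B, D, E, F, H, K, L
Count = 7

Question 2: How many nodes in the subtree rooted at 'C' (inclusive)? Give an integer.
Subtree rooted at C contains: C, J
Count = 2

Answer: 2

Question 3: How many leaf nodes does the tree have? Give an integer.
Answer: 5

Derivation:
Leaves (nodes with no children): D, F, G, J, K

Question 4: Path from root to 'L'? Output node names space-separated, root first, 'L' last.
Answer: A B H L

Derivation:
Walk down from root: A -> B -> H -> L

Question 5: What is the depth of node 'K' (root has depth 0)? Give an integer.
Path from root to K: A -> B -> H -> L -> E -> K
Depth = number of edges = 5

Answer: 5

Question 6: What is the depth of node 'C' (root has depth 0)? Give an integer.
Path from root to C: A -> C
Depth = number of edges = 1

Answer: 1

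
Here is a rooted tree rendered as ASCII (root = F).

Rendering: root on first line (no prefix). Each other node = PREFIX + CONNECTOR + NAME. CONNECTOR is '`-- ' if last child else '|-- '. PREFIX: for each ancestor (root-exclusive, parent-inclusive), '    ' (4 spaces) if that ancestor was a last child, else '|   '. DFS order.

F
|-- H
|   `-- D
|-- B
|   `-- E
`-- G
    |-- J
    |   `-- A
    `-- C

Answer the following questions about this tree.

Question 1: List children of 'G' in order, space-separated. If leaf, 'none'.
Answer: J C

Derivation:
Node G's children (from adjacency): J, C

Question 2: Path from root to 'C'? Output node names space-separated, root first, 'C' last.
Answer: F G C

Derivation:
Walk down from root: F -> G -> C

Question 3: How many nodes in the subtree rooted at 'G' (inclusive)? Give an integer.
Answer: 4

Derivation:
Subtree rooted at G contains: A, C, G, J
Count = 4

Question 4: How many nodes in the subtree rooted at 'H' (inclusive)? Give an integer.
Subtree rooted at H contains: D, H
Count = 2

Answer: 2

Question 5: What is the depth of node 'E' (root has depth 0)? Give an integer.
Answer: 2

Derivation:
Path from root to E: F -> B -> E
Depth = number of edges = 2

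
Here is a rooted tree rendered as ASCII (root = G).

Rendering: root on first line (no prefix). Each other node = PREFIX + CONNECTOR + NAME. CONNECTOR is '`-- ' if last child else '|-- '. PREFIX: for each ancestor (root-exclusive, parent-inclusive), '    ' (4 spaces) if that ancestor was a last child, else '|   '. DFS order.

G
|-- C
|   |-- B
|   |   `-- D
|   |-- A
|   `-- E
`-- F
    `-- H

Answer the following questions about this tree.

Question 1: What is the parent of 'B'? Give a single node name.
Scan adjacency: B appears as child of C

Answer: C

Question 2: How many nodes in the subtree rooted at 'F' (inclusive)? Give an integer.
Answer: 2

Derivation:
Subtree rooted at F contains: F, H
Count = 2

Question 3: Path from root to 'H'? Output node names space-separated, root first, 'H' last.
Answer: G F H

Derivation:
Walk down from root: G -> F -> H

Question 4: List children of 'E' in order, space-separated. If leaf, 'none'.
Answer: none

Derivation:
Node E's children (from adjacency): (leaf)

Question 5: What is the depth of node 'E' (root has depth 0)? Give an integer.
Path from root to E: G -> C -> E
Depth = number of edges = 2

Answer: 2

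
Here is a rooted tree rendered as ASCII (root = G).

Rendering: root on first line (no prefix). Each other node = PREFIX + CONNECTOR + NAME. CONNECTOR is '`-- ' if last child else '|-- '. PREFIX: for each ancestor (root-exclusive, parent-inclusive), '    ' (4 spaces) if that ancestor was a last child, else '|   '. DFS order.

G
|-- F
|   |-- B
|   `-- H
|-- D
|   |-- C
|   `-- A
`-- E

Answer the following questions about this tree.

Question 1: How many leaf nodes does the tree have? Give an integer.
Leaves (nodes with no children): A, B, C, E, H

Answer: 5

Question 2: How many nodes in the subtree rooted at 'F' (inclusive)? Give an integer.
Answer: 3

Derivation:
Subtree rooted at F contains: B, F, H
Count = 3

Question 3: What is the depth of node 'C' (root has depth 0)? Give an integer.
Path from root to C: G -> D -> C
Depth = number of edges = 2

Answer: 2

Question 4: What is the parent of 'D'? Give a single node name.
Answer: G

Derivation:
Scan adjacency: D appears as child of G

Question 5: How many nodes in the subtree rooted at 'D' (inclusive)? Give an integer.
Subtree rooted at D contains: A, C, D
Count = 3

Answer: 3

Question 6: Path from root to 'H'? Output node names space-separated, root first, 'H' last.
Answer: G F H

Derivation:
Walk down from root: G -> F -> H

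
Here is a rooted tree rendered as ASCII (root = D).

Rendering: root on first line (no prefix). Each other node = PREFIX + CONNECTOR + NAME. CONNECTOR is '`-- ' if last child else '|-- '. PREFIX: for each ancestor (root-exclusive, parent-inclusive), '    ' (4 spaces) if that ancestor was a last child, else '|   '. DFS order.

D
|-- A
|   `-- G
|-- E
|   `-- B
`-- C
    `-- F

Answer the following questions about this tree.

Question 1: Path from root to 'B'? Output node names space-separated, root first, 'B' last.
Answer: D E B

Derivation:
Walk down from root: D -> E -> B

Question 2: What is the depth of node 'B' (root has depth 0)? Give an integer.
Answer: 2

Derivation:
Path from root to B: D -> E -> B
Depth = number of edges = 2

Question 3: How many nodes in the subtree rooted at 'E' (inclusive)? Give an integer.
Subtree rooted at E contains: B, E
Count = 2

Answer: 2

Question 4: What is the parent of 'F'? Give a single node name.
Scan adjacency: F appears as child of C

Answer: C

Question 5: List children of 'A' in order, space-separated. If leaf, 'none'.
Node A's children (from adjacency): G

Answer: G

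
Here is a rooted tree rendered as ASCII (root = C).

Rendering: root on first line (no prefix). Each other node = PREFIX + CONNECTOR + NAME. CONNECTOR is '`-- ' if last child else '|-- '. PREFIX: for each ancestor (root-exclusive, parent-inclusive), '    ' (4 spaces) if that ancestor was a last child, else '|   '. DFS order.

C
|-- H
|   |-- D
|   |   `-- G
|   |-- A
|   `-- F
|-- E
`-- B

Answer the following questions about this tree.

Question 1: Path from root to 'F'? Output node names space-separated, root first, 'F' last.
Walk down from root: C -> H -> F

Answer: C H F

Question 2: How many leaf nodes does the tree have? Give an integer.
Leaves (nodes with no children): A, B, E, F, G

Answer: 5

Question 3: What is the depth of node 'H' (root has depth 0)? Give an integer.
Answer: 1

Derivation:
Path from root to H: C -> H
Depth = number of edges = 1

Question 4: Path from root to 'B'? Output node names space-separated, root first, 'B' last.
Walk down from root: C -> B

Answer: C B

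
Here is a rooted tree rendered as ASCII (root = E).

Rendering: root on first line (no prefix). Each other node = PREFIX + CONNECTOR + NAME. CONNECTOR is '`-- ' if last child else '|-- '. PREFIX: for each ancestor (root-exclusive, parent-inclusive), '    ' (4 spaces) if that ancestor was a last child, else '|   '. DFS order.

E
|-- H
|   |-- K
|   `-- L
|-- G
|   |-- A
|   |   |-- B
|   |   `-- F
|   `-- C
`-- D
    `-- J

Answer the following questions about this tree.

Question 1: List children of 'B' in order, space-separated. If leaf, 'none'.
Answer: none

Derivation:
Node B's children (from adjacency): (leaf)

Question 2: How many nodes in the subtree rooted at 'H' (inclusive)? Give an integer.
Answer: 3

Derivation:
Subtree rooted at H contains: H, K, L
Count = 3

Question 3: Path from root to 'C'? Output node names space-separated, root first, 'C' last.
Walk down from root: E -> G -> C

Answer: E G C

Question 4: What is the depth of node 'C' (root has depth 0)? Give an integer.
Answer: 2

Derivation:
Path from root to C: E -> G -> C
Depth = number of edges = 2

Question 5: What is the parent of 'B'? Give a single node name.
Answer: A

Derivation:
Scan adjacency: B appears as child of A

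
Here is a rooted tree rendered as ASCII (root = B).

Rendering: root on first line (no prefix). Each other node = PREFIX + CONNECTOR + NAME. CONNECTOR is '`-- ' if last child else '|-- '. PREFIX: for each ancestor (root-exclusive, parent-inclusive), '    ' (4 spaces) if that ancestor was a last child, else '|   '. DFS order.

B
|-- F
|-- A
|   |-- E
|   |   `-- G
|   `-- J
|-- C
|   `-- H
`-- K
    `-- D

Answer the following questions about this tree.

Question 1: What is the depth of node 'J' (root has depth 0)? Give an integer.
Answer: 2

Derivation:
Path from root to J: B -> A -> J
Depth = number of edges = 2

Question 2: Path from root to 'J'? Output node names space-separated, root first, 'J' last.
Walk down from root: B -> A -> J

Answer: B A J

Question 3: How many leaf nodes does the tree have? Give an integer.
Answer: 5

Derivation:
Leaves (nodes with no children): D, F, G, H, J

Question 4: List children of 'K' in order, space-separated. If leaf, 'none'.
Answer: D

Derivation:
Node K's children (from adjacency): D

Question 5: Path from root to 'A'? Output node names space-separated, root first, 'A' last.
Walk down from root: B -> A

Answer: B A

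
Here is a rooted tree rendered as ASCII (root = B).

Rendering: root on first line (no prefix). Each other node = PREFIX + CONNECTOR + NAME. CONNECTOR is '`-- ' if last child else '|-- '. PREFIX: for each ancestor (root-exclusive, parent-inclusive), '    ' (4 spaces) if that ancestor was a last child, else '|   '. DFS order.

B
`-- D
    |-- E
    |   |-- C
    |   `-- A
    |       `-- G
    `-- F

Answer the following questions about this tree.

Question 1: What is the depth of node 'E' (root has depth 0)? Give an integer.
Path from root to E: B -> D -> E
Depth = number of edges = 2

Answer: 2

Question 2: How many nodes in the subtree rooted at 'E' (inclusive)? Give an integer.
Subtree rooted at E contains: A, C, E, G
Count = 4

Answer: 4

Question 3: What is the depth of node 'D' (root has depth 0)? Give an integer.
Answer: 1

Derivation:
Path from root to D: B -> D
Depth = number of edges = 1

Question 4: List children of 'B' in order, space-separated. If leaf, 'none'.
Node B's children (from adjacency): D

Answer: D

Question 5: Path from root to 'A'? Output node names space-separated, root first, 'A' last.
Answer: B D E A

Derivation:
Walk down from root: B -> D -> E -> A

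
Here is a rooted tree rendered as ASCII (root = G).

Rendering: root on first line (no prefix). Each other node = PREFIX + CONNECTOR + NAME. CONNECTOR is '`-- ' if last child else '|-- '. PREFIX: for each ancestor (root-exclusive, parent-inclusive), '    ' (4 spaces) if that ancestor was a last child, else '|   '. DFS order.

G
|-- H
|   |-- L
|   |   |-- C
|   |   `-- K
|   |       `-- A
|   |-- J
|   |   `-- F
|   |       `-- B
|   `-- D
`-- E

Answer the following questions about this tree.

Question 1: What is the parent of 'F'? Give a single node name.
Answer: J

Derivation:
Scan adjacency: F appears as child of J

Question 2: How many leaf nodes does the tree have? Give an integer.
Answer: 5

Derivation:
Leaves (nodes with no children): A, B, C, D, E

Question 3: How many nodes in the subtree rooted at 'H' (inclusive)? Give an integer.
Subtree rooted at H contains: A, B, C, D, F, H, J, K, L
Count = 9

Answer: 9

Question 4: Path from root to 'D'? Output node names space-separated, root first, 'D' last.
Answer: G H D

Derivation:
Walk down from root: G -> H -> D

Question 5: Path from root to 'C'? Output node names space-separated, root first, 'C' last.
Answer: G H L C

Derivation:
Walk down from root: G -> H -> L -> C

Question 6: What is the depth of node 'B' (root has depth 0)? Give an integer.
Path from root to B: G -> H -> J -> F -> B
Depth = number of edges = 4

Answer: 4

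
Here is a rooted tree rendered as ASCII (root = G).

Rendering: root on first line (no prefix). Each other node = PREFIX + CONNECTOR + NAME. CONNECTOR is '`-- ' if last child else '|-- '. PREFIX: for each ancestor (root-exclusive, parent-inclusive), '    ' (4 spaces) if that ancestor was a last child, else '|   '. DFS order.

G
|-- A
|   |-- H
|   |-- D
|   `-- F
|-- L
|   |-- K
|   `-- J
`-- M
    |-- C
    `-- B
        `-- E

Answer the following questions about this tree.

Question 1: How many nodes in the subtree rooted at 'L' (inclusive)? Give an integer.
Answer: 3

Derivation:
Subtree rooted at L contains: J, K, L
Count = 3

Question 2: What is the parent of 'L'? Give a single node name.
Scan adjacency: L appears as child of G

Answer: G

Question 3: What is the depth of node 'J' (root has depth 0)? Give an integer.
Path from root to J: G -> L -> J
Depth = number of edges = 2

Answer: 2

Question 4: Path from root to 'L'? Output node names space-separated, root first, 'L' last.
Answer: G L

Derivation:
Walk down from root: G -> L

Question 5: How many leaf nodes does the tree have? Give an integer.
Answer: 7

Derivation:
Leaves (nodes with no children): C, D, E, F, H, J, K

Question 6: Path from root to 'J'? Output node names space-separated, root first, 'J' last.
Answer: G L J

Derivation:
Walk down from root: G -> L -> J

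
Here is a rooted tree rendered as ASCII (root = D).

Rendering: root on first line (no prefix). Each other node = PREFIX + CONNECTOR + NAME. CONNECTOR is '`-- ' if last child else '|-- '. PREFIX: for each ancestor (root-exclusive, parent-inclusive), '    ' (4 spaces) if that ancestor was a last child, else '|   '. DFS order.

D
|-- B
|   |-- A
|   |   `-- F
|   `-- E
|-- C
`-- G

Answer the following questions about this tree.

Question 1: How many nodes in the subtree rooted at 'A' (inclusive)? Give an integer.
Answer: 2

Derivation:
Subtree rooted at A contains: A, F
Count = 2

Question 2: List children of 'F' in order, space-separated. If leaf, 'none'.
Node F's children (from adjacency): (leaf)

Answer: none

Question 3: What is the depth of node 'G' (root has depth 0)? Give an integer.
Path from root to G: D -> G
Depth = number of edges = 1

Answer: 1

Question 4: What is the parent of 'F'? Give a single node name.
Answer: A

Derivation:
Scan adjacency: F appears as child of A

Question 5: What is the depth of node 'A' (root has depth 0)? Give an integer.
Path from root to A: D -> B -> A
Depth = number of edges = 2

Answer: 2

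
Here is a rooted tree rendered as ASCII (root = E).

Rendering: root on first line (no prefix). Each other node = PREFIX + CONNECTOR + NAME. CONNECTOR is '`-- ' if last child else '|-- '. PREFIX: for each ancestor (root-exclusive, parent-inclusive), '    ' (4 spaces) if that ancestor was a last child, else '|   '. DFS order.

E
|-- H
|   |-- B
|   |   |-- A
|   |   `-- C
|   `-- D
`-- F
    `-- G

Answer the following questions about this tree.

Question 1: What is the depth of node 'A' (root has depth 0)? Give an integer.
Answer: 3

Derivation:
Path from root to A: E -> H -> B -> A
Depth = number of edges = 3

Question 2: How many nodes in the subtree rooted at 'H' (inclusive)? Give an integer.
Answer: 5

Derivation:
Subtree rooted at H contains: A, B, C, D, H
Count = 5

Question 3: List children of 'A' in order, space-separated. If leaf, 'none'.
Answer: none

Derivation:
Node A's children (from adjacency): (leaf)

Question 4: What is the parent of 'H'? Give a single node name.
Scan adjacency: H appears as child of E

Answer: E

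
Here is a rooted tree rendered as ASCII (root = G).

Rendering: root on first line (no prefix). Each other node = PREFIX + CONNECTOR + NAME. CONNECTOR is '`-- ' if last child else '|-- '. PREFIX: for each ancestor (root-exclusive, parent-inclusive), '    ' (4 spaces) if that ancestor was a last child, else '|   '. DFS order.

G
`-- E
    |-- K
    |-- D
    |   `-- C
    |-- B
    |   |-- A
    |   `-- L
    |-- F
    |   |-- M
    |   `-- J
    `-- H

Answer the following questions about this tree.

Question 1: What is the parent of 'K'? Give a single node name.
Answer: E

Derivation:
Scan adjacency: K appears as child of E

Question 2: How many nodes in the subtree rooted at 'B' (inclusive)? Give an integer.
Answer: 3

Derivation:
Subtree rooted at B contains: A, B, L
Count = 3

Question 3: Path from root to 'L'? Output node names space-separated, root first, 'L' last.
Answer: G E B L

Derivation:
Walk down from root: G -> E -> B -> L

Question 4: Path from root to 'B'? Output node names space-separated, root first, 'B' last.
Answer: G E B

Derivation:
Walk down from root: G -> E -> B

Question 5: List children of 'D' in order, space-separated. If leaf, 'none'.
Answer: C

Derivation:
Node D's children (from adjacency): C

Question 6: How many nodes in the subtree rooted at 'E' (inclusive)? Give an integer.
Subtree rooted at E contains: A, B, C, D, E, F, H, J, K, L, M
Count = 11

Answer: 11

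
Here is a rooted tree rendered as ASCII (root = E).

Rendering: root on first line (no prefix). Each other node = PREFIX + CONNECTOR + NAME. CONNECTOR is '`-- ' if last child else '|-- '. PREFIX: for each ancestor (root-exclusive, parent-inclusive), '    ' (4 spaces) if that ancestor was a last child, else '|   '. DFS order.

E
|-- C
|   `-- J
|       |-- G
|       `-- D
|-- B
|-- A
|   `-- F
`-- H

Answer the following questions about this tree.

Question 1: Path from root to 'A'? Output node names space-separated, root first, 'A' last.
Walk down from root: E -> A

Answer: E A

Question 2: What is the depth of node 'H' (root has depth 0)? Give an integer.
Path from root to H: E -> H
Depth = number of edges = 1

Answer: 1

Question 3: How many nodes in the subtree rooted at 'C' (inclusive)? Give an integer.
Answer: 4

Derivation:
Subtree rooted at C contains: C, D, G, J
Count = 4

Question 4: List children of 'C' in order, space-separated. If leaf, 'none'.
Answer: J

Derivation:
Node C's children (from adjacency): J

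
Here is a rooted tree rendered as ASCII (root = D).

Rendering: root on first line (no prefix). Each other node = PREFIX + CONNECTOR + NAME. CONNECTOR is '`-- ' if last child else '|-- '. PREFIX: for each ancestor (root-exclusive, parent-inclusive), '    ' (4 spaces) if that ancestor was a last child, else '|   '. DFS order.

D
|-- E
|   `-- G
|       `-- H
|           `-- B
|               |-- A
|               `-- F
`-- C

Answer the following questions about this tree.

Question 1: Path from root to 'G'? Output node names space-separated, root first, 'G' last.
Answer: D E G

Derivation:
Walk down from root: D -> E -> G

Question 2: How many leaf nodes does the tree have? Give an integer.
Answer: 3

Derivation:
Leaves (nodes with no children): A, C, F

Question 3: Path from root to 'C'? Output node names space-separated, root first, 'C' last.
Answer: D C

Derivation:
Walk down from root: D -> C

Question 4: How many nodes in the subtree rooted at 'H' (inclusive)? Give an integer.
Answer: 4

Derivation:
Subtree rooted at H contains: A, B, F, H
Count = 4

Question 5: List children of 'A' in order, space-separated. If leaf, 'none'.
Node A's children (from adjacency): (leaf)

Answer: none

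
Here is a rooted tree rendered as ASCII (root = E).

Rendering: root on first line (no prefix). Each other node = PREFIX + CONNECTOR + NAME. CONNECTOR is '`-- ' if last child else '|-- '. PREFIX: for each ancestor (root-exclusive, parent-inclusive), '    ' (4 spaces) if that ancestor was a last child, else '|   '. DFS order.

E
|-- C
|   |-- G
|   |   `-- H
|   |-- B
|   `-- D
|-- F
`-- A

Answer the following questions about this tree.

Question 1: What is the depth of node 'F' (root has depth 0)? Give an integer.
Answer: 1

Derivation:
Path from root to F: E -> F
Depth = number of edges = 1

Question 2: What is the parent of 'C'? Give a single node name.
Scan adjacency: C appears as child of E

Answer: E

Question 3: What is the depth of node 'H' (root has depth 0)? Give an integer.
Path from root to H: E -> C -> G -> H
Depth = number of edges = 3

Answer: 3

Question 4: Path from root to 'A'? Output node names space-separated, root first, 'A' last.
Answer: E A

Derivation:
Walk down from root: E -> A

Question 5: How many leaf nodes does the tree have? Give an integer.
Leaves (nodes with no children): A, B, D, F, H

Answer: 5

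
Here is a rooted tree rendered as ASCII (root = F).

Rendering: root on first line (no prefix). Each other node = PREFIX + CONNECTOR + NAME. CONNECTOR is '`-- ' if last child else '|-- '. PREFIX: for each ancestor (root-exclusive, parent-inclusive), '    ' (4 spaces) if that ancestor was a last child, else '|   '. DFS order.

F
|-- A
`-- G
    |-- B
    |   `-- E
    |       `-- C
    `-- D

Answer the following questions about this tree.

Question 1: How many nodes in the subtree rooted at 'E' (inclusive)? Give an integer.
Subtree rooted at E contains: C, E
Count = 2

Answer: 2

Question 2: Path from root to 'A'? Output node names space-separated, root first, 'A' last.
Walk down from root: F -> A

Answer: F A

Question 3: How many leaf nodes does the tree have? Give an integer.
Answer: 3

Derivation:
Leaves (nodes with no children): A, C, D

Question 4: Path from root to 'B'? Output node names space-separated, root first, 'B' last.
Answer: F G B

Derivation:
Walk down from root: F -> G -> B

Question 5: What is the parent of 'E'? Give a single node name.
Answer: B

Derivation:
Scan adjacency: E appears as child of B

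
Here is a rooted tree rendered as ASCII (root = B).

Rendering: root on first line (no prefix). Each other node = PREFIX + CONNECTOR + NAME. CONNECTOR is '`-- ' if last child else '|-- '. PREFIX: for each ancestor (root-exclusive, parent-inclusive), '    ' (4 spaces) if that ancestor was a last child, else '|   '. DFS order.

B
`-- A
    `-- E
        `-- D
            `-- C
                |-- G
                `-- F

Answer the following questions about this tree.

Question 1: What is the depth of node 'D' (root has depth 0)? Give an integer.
Answer: 3

Derivation:
Path from root to D: B -> A -> E -> D
Depth = number of edges = 3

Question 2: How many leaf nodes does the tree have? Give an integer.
Leaves (nodes with no children): F, G

Answer: 2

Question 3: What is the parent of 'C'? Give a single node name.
Answer: D

Derivation:
Scan adjacency: C appears as child of D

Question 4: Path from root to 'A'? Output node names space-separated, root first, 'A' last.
Answer: B A

Derivation:
Walk down from root: B -> A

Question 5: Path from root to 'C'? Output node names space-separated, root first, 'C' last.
Answer: B A E D C

Derivation:
Walk down from root: B -> A -> E -> D -> C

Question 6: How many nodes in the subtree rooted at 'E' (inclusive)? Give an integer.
Subtree rooted at E contains: C, D, E, F, G
Count = 5

Answer: 5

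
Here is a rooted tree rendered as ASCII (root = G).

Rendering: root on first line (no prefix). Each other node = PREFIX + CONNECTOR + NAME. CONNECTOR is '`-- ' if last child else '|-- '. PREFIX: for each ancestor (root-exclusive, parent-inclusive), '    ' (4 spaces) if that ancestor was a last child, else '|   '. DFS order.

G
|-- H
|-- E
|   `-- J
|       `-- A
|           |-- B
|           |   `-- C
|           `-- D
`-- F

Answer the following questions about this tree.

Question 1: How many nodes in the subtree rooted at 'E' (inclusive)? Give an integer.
Subtree rooted at E contains: A, B, C, D, E, J
Count = 6

Answer: 6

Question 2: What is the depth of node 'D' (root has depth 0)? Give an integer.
Answer: 4

Derivation:
Path from root to D: G -> E -> J -> A -> D
Depth = number of edges = 4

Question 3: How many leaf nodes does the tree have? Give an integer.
Leaves (nodes with no children): C, D, F, H

Answer: 4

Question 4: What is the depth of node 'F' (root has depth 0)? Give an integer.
Path from root to F: G -> F
Depth = number of edges = 1

Answer: 1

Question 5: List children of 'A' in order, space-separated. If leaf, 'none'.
Node A's children (from adjacency): B, D

Answer: B D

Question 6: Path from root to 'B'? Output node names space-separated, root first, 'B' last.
Walk down from root: G -> E -> J -> A -> B

Answer: G E J A B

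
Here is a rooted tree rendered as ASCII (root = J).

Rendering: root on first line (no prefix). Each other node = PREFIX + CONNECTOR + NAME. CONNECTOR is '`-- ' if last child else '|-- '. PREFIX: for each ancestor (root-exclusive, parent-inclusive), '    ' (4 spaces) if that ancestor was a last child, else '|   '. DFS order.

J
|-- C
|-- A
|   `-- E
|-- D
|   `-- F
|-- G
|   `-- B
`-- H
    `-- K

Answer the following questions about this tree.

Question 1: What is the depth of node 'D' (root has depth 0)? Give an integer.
Path from root to D: J -> D
Depth = number of edges = 1

Answer: 1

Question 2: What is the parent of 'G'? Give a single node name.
Scan adjacency: G appears as child of J

Answer: J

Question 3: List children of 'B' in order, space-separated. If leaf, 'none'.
Answer: none

Derivation:
Node B's children (from adjacency): (leaf)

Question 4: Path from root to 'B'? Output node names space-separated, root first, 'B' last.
Answer: J G B

Derivation:
Walk down from root: J -> G -> B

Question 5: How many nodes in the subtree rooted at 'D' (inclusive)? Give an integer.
Answer: 2

Derivation:
Subtree rooted at D contains: D, F
Count = 2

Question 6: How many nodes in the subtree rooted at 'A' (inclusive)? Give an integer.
Subtree rooted at A contains: A, E
Count = 2

Answer: 2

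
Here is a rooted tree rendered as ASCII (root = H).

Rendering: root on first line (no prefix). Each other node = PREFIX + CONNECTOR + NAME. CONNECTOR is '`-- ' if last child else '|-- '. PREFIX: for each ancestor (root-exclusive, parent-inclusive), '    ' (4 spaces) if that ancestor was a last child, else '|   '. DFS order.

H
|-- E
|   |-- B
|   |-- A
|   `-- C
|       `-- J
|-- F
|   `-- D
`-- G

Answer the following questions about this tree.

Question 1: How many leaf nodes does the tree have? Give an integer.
Leaves (nodes with no children): A, B, D, G, J

Answer: 5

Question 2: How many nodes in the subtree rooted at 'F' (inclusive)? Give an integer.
Answer: 2

Derivation:
Subtree rooted at F contains: D, F
Count = 2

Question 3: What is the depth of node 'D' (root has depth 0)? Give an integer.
Answer: 2

Derivation:
Path from root to D: H -> F -> D
Depth = number of edges = 2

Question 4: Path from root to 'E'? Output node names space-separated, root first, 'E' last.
Answer: H E

Derivation:
Walk down from root: H -> E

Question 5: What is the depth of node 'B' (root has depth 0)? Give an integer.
Answer: 2

Derivation:
Path from root to B: H -> E -> B
Depth = number of edges = 2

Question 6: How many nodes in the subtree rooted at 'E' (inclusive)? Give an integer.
Answer: 5

Derivation:
Subtree rooted at E contains: A, B, C, E, J
Count = 5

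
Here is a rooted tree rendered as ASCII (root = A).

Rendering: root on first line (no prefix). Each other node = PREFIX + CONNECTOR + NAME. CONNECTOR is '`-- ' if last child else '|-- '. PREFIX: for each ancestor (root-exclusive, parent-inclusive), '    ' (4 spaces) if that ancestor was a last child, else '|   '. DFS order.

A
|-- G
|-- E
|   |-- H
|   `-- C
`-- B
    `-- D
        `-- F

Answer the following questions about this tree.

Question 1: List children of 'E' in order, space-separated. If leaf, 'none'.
Node E's children (from adjacency): H, C

Answer: H C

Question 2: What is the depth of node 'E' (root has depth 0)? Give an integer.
Answer: 1

Derivation:
Path from root to E: A -> E
Depth = number of edges = 1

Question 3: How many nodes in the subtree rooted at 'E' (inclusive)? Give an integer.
Subtree rooted at E contains: C, E, H
Count = 3

Answer: 3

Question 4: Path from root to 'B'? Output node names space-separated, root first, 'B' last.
Answer: A B

Derivation:
Walk down from root: A -> B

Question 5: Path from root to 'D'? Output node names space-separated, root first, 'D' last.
Answer: A B D

Derivation:
Walk down from root: A -> B -> D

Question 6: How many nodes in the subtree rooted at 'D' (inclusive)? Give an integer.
Subtree rooted at D contains: D, F
Count = 2

Answer: 2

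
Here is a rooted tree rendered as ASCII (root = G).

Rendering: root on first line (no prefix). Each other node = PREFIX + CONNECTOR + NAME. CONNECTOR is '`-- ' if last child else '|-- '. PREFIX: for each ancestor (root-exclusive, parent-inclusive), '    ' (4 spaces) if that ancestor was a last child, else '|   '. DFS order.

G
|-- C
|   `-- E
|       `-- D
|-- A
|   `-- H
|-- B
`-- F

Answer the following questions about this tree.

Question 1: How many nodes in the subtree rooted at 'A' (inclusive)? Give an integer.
Answer: 2

Derivation:
Subtree rooted at A contains: A, H
Count = 2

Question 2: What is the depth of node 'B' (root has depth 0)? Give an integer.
Path from root to B: G -> B
Depth = number of edges = 1

Answer: 1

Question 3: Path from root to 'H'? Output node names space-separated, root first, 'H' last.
Answer: G A H

Derivation:
Walk down from root: G -> A -> H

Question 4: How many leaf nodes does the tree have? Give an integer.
Leaves (nodes with no children): B, D, F, H

Answer: 4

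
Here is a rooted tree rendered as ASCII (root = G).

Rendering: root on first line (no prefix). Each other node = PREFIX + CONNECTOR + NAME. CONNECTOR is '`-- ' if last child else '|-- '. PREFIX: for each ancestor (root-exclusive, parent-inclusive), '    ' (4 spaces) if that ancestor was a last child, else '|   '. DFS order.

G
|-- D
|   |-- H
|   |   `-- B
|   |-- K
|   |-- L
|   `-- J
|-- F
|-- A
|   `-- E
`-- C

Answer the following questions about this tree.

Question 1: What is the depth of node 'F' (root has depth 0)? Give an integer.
Path from root to F: G -> F
Depth = number of edges = 1

Answer: 1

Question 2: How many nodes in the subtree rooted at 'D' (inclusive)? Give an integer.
Subtree rooted at D contains: B, D, H, J, K, L
Count = 6

Answer: 6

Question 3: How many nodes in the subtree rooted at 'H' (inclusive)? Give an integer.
Answer: 2

Derivation:
Subtree rooted at H contains: B, H
Count = 2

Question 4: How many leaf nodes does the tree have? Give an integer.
Answer: 7

Derivation:
Leaves (nodes with no children): B, C, E, F, J, K, L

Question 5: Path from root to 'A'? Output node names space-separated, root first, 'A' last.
Walk down from root: G -> A

Answer: G A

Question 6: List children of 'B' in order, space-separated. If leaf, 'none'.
Answer: none

Derivation:
Node B's children (from adjacency): (leaf)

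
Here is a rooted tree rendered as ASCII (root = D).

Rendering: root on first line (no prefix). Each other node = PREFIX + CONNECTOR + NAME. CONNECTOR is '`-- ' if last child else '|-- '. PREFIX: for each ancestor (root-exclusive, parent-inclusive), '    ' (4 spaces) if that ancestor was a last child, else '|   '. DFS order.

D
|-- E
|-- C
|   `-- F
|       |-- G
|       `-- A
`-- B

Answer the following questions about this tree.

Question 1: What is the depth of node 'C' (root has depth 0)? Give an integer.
Path from root to C: D -> C
Depth = number of edges = 1

Answer: 1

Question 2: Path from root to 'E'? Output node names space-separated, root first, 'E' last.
Answer: D E

Derivation:
Walk down from root: D -> E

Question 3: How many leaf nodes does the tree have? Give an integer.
Answer: 4

Derivation:
Leaves (nodes with no children): A, B, E, G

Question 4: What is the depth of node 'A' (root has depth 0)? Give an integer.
Answer: 3

Derivation:
Path from root to A: D -> C -> F -> A
Depth = number of edges = 3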